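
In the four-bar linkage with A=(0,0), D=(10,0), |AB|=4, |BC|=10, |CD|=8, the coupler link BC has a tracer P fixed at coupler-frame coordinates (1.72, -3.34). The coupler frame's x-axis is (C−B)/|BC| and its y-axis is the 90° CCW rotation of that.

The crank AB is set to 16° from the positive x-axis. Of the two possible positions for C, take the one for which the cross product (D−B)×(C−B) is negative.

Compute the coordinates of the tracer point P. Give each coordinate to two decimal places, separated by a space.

A=(0,0), D=(10.00,0)
B = A + 4.00·(cos16°, sin16°) = (3.8450, 1.1025)
|BD| = 6.2529
circle(B,10.00) ∩ circle(D,8.00): a=6.0051, h=7.9962
  candidates: C₊=(11.1660,7.9146) cross=49.999; C₋=(8.3461,-7.8272) cross=-49.999
  mode - wants cross < 0 → take C=(8.3461,-7.8272) (cross=-49.999)
ex = (C−B)/|BC| = (0.4501,-0.8930); ey = (0.8930,0.4501)
P = B + 1.72·ex + -3.34·ey = (1.6367,-1.9367)

1.64 -1.94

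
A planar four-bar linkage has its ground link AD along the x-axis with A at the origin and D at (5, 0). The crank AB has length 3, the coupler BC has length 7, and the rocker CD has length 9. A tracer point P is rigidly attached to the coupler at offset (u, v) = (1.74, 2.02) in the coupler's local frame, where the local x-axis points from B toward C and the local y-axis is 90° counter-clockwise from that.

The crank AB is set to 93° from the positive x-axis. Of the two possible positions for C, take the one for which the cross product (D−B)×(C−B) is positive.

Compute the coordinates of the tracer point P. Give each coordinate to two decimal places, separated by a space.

-0.92 5.55

A=(0,0), D=(5.00,0)
B = A + 3.00·(cos93°, sin93°) = (-0.1570, 2.9959)
|BD| = 5.9641
circle(B,7.00) ∩ circle(D,9.00): a=0.2993, h=6.9936
  candidates: C₊=(3.6148,8.8928) cross=41.710; C₋=(-3.4113,-3.2017) cross=-41.710
  mode + wants cross > 0 → take C=(3.6148,8.8928) (cross=41.710)
ex = (C−B)/|BC| = (0.5388,0.8424); ey = (-0.8424,0.5388)
P = B + 1.74·ex + 2.02·ey = (-0.9211,5.5501)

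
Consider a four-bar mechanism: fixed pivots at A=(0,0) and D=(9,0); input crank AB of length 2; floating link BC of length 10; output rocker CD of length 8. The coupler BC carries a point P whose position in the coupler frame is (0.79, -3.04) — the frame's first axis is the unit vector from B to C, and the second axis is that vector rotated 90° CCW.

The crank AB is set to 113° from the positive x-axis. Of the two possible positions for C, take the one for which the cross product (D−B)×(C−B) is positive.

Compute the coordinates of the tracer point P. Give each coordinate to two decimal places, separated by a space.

A=(0,0), D=(9.00,0)
B = A + 2.00·(cos113°, sin113°) = (-0.7815, 1.8410)
|BD| = 9.9532
circle(B,10.00) ∩ circle(D,8.00): a=6.7851, h=7.3459
  candidates: C₊=(7.2453,7.8052) cross=73.116; C₋=(4.5278,-6.6332) cross=-73.116
  mode + wants cross > 0 → take C=(7.2453,7.8052) (cross=73.116)
ex = (C−B)/|BC| = (0.8027,0.5964); ey = (-0.5964,0.8027)
P = B + 0.79·ex + -3.04·ey = (1.6658,-0.1279)

1.67 -0.13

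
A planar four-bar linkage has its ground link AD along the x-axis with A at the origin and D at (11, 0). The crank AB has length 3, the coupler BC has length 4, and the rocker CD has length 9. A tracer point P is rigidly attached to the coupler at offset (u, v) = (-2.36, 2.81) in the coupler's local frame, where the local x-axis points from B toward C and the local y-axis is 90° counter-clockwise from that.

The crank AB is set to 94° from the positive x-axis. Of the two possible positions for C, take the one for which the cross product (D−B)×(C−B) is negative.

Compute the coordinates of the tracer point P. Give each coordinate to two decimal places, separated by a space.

A=(0,0), D=(11.00,0)
B = A + 3.00·(cos94°, sin94°) = (-0.2093, 2.9927)
|BD| = 11.6019
circle(B,4.00) ∩ circle(D,9.00): a=2.9997, h=2.6461
  candidates: C₊=(3.3715,4.7755) cross=30.700; C₋=(2.0063,-0.3376) cross=-30.700
  mode - wants cross < 0 → take C=(2.0063,-0.3376) (cross=-30.700)
ex = (C−B)/|BC| = (0.5539,-0.8326); ey = (0.8326,0.5539)
P = B + -2.36·ex + 2.81·ey = (0.8231,6.5140)

0.82 6.51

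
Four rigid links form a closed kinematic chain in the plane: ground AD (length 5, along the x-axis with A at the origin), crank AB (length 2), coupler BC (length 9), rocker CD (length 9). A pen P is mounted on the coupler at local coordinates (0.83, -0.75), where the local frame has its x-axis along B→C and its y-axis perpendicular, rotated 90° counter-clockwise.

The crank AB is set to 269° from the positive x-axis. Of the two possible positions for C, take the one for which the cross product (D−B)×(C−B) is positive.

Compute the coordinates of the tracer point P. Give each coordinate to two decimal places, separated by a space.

0.65 -1.12

A=(0,0), D=(5.00,0)
B = A + 2.00·(cos269°, sin269°) = (-0.0349, -1.9997)
|BD| = 5.4175
circle(B,9.00) ∩ circle(D,9.00): a=2.7087, h=8.5827
  candidates: C₊=(-0.6855,6.9768) cross=46.497; C₋=(5.6506,-8.9765) cross=-46.497
  mode + wants cross > 0 → take C=(-0.6855,6.9768) (cross=46.497)
ex = (C−B)/|BC| = (-0.0723,0.9974); ey = (-0.9974,-0.0723)
P = B + 0.83·ex + -0.75·ey = (0.6531,-1.1177)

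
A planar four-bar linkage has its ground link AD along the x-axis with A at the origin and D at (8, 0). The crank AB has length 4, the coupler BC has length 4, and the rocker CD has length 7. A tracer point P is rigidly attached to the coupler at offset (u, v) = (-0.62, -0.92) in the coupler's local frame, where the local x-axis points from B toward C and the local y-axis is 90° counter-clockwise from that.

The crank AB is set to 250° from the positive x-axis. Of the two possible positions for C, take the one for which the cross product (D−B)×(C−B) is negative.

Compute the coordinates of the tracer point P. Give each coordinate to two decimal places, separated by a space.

A=(0,0), D=(8.00,0)
B = A + 4.00·(cos250°, sin250°) = (-1.3681, -3.7588)
|BD| = 10.0940
circle(B,4.00) ∩ circle(D,7.00): a=3.4124, h=2.0870
  candidates: C₊=(1.0217,-0.5512) cross=21.066; C₋=(2.5760,-4.4250) cross=-21.066
  mode - wants cross < 0 → take C=(2.5760,-4.4250) (cross=-21.066)
ex = (C−B)/|BC| = (0.9860,-0.1666); ey = (0.1666,0.9860)
P = B + -0.62·ex + -0.92·ey = (-2.1327,-4.5627)

-2.13 -4.56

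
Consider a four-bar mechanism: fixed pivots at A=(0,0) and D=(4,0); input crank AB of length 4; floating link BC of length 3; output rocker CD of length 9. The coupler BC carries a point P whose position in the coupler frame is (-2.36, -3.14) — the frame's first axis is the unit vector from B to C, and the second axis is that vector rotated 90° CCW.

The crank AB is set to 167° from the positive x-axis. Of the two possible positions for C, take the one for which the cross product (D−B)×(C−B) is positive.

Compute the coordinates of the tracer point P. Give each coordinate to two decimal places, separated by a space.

A=(0,0), D=(4.00,0)
B = A + 4.00·(cos167°, sin167°) = (-3.8975, 0.8998)
|BD| = 7.9486
circle(B,3.00) ∩ circle(D,9.00): a=-0.5548, h=2.9482
  candidates: C₊=(-4.1150,3.8919) cross=23.434; C₋=(-4.7825,-1.9667) cross=-23.434
  mode + wants cross > 0 → take C=(-4.1150,3.8919) (cross=23.434)
ex = (C−B)/|BC| = (-0.0725,0.9974); ey = (-0.9974,-0.0725)
P = B + -2.36·ex + -3.14·ey = (-0.5946,-1.2263)

-0.59 -1.23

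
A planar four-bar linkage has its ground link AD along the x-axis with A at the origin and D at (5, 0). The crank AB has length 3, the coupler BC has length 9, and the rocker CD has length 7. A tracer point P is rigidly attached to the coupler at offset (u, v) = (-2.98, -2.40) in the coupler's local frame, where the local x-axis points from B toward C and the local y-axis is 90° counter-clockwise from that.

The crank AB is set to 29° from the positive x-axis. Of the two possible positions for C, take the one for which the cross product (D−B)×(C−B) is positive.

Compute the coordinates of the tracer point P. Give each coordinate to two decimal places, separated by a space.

-0.09 -1.25

A=(0,0), D=(5.00,0)
B = A + 3.00·(cos29°, sin29°) = (2.6239, 1.4544)
|BD| = 2.7859
circle(B,9.00) ∩ circle(D,7.00): a=7.1361, h=5.4842
  candidates: C₊=(11.5734,2.4064) cross=15.278; C₋=(5.8472,-6.9485) cross=-15.278
  mode + wants cross > 0 → take C=(11.5734,2.4064) (cross=15.278)
ex = (C−B)/|BC| = (0.9944,0.1058); ey = (-0.1058,0.9944)
P = B + -2.98·ex + -2.40·ey = (-0.0856,-1.2473)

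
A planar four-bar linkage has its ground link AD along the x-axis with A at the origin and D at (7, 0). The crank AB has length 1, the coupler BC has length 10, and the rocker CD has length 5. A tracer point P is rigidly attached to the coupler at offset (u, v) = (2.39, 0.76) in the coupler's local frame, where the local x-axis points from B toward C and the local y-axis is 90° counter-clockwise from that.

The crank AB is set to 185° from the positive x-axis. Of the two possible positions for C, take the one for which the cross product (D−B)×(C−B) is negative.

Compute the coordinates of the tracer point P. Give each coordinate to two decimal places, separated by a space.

A=(0,0), D=(7.00,0)
B = A + 1.00·(cos185°, sin185°) = (-0.9962, -0.0872)
|BD| = 7.9967
circle(B,10.00) ∩ circle(D,5.00): a=8.6878, h=4.9520
  candidates: C₊=(7.6371,4.9592) cross=39.600; C₋=(7.7450,-4.9442) cross=-39.600
  mode - wants cross < 0 → take C=(7.7450,-4.9442) (cross=-39.600)
ex = (C−B)/|BC| = (0.8741,-0.4857); ey = (0.4857,0.8741)
P = B + 2.39·ex + 0.76·ey = (1.4621,-0.5836)

1.46 -0.58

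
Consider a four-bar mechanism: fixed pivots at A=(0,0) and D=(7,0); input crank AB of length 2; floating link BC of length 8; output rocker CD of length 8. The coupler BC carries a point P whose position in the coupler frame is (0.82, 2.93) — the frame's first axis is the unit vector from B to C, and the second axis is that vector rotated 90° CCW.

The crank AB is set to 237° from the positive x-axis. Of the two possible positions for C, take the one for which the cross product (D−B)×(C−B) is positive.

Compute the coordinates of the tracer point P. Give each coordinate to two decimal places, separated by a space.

A=(0,0), D=(7.00,0)
B = A + 2.00·(cos237°, sin237°) = (-1.0893, -1.6773)
|BD| = 8.2613
circle(B,8.00) ∩ circle(D,8.00): a=4.1307, h=6.8511
  candidates: C₊=(1.5644,5.8697) cross=56.599; C₋=(4.3464,-7.5471) cross=-56.599
  mode + wants cross > 0 → take C=(1.5644,5.8697) (cross=56.599)
ex = (C−B)/|BC| = (0.3317,0.9434); ey = (-0.9434,0.3317)
P = B + 0.82·ex + 2.93·ey = (-3.5814,0.0681)

-3.58 0.07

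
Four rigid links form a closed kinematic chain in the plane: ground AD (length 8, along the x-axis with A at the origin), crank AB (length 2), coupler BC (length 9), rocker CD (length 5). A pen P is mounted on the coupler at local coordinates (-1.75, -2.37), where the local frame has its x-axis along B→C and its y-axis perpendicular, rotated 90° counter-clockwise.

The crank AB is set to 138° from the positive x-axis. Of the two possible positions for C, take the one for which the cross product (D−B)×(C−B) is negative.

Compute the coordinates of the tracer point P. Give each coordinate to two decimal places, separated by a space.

-4.34 0.60

A=(0,0), D=(8.00,0)
B = A + 2.00·(cos138°, sin138°) = (-1.4863, 1.3383)
|BD| = 9.5802
circle(B,9.00) ∩ circle(D,5.00): a=7.7128, h=4.6382
  candidates: C₊=(6.7988,4.8536) cross=44.435; C₋=(5.5030,-4.3318) cross=-44.435
  mode - wants cross < 0 → take C=(5.5030,-4.3318) (cross=-44.435)
ex = (C−B)/|BC| = (0.7766,-0.6300); ey = (0.6300,0.7766)
P = B + -1.75·ex + -2.37·ey = (-4.3384,0.6003)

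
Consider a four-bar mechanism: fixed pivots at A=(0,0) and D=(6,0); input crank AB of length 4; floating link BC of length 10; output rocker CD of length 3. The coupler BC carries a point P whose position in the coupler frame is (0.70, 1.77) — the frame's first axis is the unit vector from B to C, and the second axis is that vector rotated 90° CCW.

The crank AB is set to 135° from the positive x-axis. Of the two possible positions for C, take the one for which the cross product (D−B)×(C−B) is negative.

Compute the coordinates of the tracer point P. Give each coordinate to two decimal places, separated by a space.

-1.24 3.87

A=(0,0), D=(6.00,0)
B = A + 4.00·(cos135°, sin135°) = (-2.8284, 2.8284)
|BD| = 9.2704
circle(B,10.00) ∩ circle(D,3.00): a=9.5433, h=2.9876
  candidates: C₊=(7.1714,2.7619) cross=27.696; C₋=(5.3483,-2.9284) cross=-27.696
  mode - wants cross < 0 → take C=(5.3483,-2.9284) (cross=-27.696)
ex = (C−B)/|BC| = (0.8177,-0.5757); ey = (0.5757,0.8177)
P = B + 0.70·ex + 1.77·ey = (-1.2371,3.8727)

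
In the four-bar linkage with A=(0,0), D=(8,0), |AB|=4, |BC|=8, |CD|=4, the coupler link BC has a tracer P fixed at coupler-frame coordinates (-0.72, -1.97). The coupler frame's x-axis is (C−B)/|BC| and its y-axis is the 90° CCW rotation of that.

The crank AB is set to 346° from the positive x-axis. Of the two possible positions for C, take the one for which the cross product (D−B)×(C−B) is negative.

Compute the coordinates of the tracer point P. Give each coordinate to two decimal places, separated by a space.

A=(0,0), D=(8.00,0)
B = A + 4.00·(cos346°, sin346°) = (3.8812, -0.9677)
|BD| = 4.2310
circle(B,8.00) ∩ circle(D,4.00): a=7.7879, h=1.8297
  candidates: C₊=(11.0442,2.5948) cross=7.742; C₋=(11.8812,-0.9677) cross=-7.742
  mode - wants cross < 0 → take C=(11.8812,-0.9677) (cross=-7.742)
ex = (C−B)/|BC| = (1.0000,-0.0000); ey = (0.0000,1.0000)
P = B + -0.72·ex + -1.97·ey = (3.1612,-2.9377)

3.16 -2.94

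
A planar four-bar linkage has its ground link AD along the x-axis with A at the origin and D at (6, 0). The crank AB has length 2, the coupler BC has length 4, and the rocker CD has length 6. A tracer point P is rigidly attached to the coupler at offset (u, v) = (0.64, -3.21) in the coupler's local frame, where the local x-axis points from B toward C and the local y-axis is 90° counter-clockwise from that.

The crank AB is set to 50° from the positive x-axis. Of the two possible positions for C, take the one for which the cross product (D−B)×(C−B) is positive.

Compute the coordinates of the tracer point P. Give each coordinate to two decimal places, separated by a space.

A=(0,0), D=(6.00,0)
B = A + 2.00·(cos50°, sin50°) = (1.2856, 1.5321)
|BD| = 4.9571
circle(B,4.00) ∩ circle(D,6.00): a=0.4613, h=3.9733
  candidates: C₊=(2.9523,5.1683) cross=19.696; C₋=(0.4962,-2.3893) cross=-19.696
  mode + wants cross > 0 → take C=(2.9523,5.1683) (cross=19.696)
ex = (C−B)/|BC| = (0.4167,0.9091); ey = (-0.9091,0.4167)
P = B + 0.64·ex + -3.21·ey = (4.4703,0.7764)

4.47 0.78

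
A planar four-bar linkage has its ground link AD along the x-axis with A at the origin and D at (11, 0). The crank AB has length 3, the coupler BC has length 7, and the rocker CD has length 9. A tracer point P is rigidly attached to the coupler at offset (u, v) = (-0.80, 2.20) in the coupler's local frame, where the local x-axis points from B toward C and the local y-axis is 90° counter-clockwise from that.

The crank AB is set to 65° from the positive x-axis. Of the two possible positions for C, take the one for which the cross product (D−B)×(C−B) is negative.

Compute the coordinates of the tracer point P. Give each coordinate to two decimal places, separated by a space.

A=(0,0), D=(11.00,0)
B = A + 3.00·(cos65°, sin65°) = (1.2679, 2.7189)
|BD| = 10.1048
circle(B,7.00) ∩ circle(D,9.00): a=3.4690, h=6.0800
  candidates: C₊=(6.2449,7.6413) cross=61.437; C₋=(2.9730,-4.0702) cross=-61.437
  mode - wants cross < 0 → take C=(2.9730,-4.0702) (cross=-61.437)
ex = (C−B)/|BC| = (0.2436,-0.9699); ey = (0.9699,0.2436)
P = B + -0.80·ex + 2.20·ey = (3.2067,4.0307)

3.21 4.03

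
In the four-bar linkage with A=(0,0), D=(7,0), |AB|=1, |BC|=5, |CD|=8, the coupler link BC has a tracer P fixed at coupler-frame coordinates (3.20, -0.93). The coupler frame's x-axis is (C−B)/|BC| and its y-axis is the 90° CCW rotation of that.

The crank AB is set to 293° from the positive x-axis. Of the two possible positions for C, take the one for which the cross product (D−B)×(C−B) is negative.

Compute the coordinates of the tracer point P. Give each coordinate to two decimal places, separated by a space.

0.19 -4.25

A=(0,0), D=(7.00,0)
B = A + 1.00·(cos293°, sin293°) = (0.3907, -0.9205)
|BD| = 6.6731
circle(B,5.00) ∩ circle(D,8.00): a=0.4143, h=4.9828
  candidates: C₊=(0.1138,4.0718) cross=33.251; C₋=(1.4884,-5.7985) cross=-33.251
  mode - wants cross < 0 → take C=(1.4884,-5.7985) (cross=-33.251)
ex = (C−B)/|BC| = (0.2195,-0.9756); ey = (0.9756,0.2195)
P = B + 3.20·ex + -0.93·ey = (0.1860,-4.2466)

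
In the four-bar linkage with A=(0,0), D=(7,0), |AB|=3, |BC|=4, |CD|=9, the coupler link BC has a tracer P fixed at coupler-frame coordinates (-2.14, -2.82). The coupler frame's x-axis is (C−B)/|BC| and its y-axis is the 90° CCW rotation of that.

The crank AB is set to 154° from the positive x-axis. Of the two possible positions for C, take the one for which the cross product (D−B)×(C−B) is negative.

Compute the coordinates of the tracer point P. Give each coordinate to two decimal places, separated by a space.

A=(0,0), D=(7.00,0)
B = A + 3.00·(cos154°, sin154°) = (-2.6964, 1.3151)
|BD| = 9.7852
circle(B,4.00) ∩ circle(D,9.00): a=1.5712, h=3.6785
  candidates: C₊=(-0.6450,4.7491) cross=35.995; C₋=(-1.6338,-2.5412) cross=-35.995
  mode - wants cross < 0 → take C=(-1.6338,-2.5412) (cross=-35.995)
ex = (C−B)/|BC| = (0.2656,-0.9641); ey = (0.9641,0.2656)
P = B + -2.14·ex + -2.82·ey = (-5.9835,2.6291)

-5.98 2.63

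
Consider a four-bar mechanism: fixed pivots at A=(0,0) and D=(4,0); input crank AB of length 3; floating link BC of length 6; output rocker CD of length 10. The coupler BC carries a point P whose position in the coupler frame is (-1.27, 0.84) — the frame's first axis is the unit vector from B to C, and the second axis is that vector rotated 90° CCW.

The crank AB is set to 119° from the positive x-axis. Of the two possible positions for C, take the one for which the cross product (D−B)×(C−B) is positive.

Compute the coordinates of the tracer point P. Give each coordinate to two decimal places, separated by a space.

-2.37 1.41

A=(0,0), D=(4.00,0)
B = A + 3.00·(cos119°, sin119°) = (-1.4544, 2.6239)
|BD| = 6.0527
circle(B,6.00) ∩ circle(D,10.00): a=-2.2605, h=5.5579
  candidates: C₊=(-1.0822,8.6123) cross=33.640; C₋=(-5.9008,-1.4047) cross=-33.640
  mode + wants cross > 0 → take C=(-1.0822,8.6123) (cross=33.640)
ex = (C−B)/|BC| = (0.0620,0.9981); ey = (-0.9981,0.0620)
P = B + -1.27·ex + 0.84·ey = (-2.3716,1.4084)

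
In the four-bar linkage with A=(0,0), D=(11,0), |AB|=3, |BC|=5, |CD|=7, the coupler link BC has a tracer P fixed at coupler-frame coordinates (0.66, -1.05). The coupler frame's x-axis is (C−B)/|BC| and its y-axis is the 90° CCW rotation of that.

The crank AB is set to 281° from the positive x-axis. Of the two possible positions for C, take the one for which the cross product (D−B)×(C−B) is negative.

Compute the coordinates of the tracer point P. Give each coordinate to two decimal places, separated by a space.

0.94 -4.13

A=(0,0), D=(11.00,0)
B = A + 3.00·(cos281°, sin281°) = (0.5724, -2.9449)
|BD| = 10.8354
circle(B,5.00) ∩ circle(D,7.00): a=4.3102, h=2.5341
  candidates: C₊=(4.0317,0.6653) cross=27.458; C₋=(5.4092,-4.2122) cross=-27.458
  mode - wants cross < 0 → take C=(5.4092,-4.2122) (cross=-27.458)
ex = (C−B)/|BC| = (0.9673,-0.2535); ey = (0.2535,0.9673)
P = B + 0.66·ex + -1.05·ey = (0.9447,-4.1279)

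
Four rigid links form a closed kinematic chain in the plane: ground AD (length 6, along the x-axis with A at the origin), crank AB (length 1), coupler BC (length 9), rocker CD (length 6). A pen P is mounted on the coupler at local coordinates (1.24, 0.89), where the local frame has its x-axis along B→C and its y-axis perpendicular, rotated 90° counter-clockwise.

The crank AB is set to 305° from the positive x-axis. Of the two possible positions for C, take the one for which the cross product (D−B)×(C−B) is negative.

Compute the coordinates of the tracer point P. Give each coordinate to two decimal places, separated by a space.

A=(0,0), D=(6.00,0)
B = A + 1.00·(cos305°, sin305°) = (0.5736, -0.8192)
|BD| = 5.4879
circle(B,9.00) ∩ circle(D,6.00): a=6.8439, h=5.8448
  candidates: C₊=(6.4684,5.9817) cross=32.076; C₋=(8.2132,-5.5769) cross=-32.076
  mode - wants cross < 0 → take C=(8.2132,-5.5769) (cross=-32.076)
ex = (C−B)/|BC| = (0.8488,-0.5286); ey = (0.5286,0.8488)
P = B + 1.24·ex + 0.89·ey = (2.0966,-0.7192)

2.10 -0.72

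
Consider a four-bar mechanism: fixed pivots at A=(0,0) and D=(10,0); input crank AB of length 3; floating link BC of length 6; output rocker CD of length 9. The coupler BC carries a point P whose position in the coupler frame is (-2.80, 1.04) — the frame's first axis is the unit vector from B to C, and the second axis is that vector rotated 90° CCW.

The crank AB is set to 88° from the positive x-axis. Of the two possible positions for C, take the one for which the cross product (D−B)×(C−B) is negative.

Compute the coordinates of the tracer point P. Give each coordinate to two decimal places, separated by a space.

A=(0,0), D=(10.00,0)
B = A + 3.00·(cos88°, sin88°) = (0.1047, 2.9982)
|BD| = 10.3395
circle(B,6.00) ∩ circle(D,9.00): a=2.9937, h=5.1998
  candidates: C₊=(4.4775,7.1065) cross=53.764; C₋=(1.4619,-2.8463) cross=-53.764
  mode - wants cross < 0 → take C=(1.4619,-2.8463) (cross=-53.764)
ex = (C−B)/|BC| = (0.2262,-0.9741); ey = (0.9741,0.2262)
P = B + -2.80·ex + 1.04·ey = (0.4844,5.9608)

0.48 5.96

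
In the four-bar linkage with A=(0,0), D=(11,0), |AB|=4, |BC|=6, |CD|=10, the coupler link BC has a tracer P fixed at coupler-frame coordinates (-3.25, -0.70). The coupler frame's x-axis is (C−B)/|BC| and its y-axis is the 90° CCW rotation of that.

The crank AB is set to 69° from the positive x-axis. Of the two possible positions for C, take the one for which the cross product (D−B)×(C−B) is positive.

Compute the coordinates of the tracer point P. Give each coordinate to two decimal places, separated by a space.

A=(0,0), D=(11.00,0)
B = A + 4.00·(cos69°, sin69°) = (1.4335, 3.7343)
|BD| = 10.2695
circle(B,6.00) ∩ circle(D,10.00): a=2.0188, h=5.6502
  candidates: C₊=(5.3686,8.2636) cross=58.025; C₋=(1.2595,-2.2632) cross=-58.025
  mode + wants cross > 0 → take C=(5.3686,8.2636) (cross=58.025)
ex = (C−B)/|BC| = (0.6559,0.7549); ey = (-0.7549,0.6559)
P = B + -3.25·ex + -0.70·ey = (-0.1696,0.8218)

-0.17 0.82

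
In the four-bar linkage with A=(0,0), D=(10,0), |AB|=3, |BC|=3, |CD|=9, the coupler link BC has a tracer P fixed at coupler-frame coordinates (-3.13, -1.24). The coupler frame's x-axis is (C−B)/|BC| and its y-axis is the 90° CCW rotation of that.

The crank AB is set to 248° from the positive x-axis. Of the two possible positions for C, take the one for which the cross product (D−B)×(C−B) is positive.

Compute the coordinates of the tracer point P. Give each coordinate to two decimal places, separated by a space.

A=(0,0), D=(10.00,0)
B = A + 3.00·(cos248°, sin248°) = (-1.1238, -2.7816)
|BD| = 11.4663
circle(B,3.00) ∩ circle(D,9.00): a=2.5935, h=1.5079
  candidates: C₊=(1.0265,-0.6896) cross=17.290; C₋=(1.7580,-3.6152) cross=-17.290
  mode + wants cross > 0 → take C=(1.0265,-0.6896) (cross=17.290)
ex = (C−B)/|BC| = (0.7168,0.6973); ey = (-0.6973,0.7168)
P = B + -3.13·ex + -1.24·ey = (-2.5026,-5.8529)

-2.50 -5.85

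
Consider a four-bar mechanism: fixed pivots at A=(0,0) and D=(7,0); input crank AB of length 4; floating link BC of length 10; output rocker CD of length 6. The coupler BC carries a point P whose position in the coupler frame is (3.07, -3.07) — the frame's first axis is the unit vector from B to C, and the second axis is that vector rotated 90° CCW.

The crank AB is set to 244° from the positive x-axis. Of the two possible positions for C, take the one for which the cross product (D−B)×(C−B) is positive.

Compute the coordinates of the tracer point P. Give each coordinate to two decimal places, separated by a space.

A=(0,0), D=(7.00,0)
B = A + 4.00·(cos244°, sin244°) = (-1.7535, -3.5952)
|BD| = 9.4630
circle(B,10.00) ∩ circle(D,6.00): a=8.1131, h=5.8462
  candidates: C₊=(3.5302,4.8950) cross=55.322; C₋=(7.9724,-5.9207) cross=-55.322
  mode + wants cross > 0 → take C=(3.5302,4.8950) (cross=55.322)
ex = (C−B)/|BC| = (0.5284,0.8490); ey = (-0.8490,0.5284)
P = B + 3.07·ex + -3.07·ey = (2.4751,-2.6108)

2.48 -2.61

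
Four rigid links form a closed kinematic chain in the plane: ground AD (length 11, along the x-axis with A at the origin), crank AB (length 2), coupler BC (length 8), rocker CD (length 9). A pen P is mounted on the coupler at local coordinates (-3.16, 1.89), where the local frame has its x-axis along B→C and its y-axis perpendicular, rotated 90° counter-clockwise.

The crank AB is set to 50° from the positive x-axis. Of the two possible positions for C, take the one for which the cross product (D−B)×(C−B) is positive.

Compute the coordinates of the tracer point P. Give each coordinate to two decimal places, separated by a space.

-2.18 0.29

A=(0,0), D=(11.00,0)
B = A + 2.00·(cos50°, sin50°) = (1.2856, 1.5321)
|BD| = 9.8345
circle(B,8.00) ∩ circle(D,9.00): a=4.0529, h=6.8974
  candidates: C₊=(6.3636,7.7138) cross=67.832; C₋=(4.2145,-5.9125) cross=-67.832
  mode + wants cross > 0 → take C=(6.3636,7.7138) (cross=67.832)
ex = (C−B)/|BC| = (0.6347,0.7727); ey = (-0.7727,0.6347)
P = B + -3.16·ex + 1.89·ey = (-2.1807,0.2900)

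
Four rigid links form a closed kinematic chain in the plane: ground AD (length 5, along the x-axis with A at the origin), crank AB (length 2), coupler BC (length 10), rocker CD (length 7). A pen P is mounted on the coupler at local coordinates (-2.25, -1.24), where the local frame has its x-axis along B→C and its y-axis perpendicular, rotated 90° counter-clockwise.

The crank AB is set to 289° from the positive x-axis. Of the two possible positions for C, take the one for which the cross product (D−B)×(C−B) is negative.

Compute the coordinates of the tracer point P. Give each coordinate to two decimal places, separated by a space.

-1.85 -2.48

A=(0,0), D=(5.00,0)
B = A + 2.00·(cos289°, sin289°) = (0.6511, -1.8910)
|BD| = 4.7422
circle(B,10.00) ∩ circle(D,7.00): a=7.7483, h=6.3216
  candidates: C₊=(5.2359,6.9960) cross=29.979; C₋=(10.2776,-4.5985) cross=-29.979
  mode - wants cross < 0 → take C=(10.2776,-4.5985) (cross=-29.979)
ex = (C−B)/|BC| = (0.9626,-0.2708); ey = (0.2708,0.9626)
P = B + -2.25·ex + -1.24·ey = (-1.8506,-2.4755)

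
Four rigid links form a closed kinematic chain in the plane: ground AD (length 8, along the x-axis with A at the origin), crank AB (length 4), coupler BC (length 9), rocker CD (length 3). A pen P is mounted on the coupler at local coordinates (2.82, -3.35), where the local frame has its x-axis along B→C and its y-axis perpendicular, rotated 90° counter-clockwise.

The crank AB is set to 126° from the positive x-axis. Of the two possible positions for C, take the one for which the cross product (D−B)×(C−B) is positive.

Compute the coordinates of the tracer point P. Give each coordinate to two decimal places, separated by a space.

0.25 -0.28

A=(0,0), D=(8.00,0)
B = A + 4.00·(cos126°, sin126°) = (-2.3511, 3.2361)
|BD| = 10.8452
circle(B,9.00) ∩ circle(D,3.00): a=8.7420, h=2.1393
  candidates: C₊=(6.6310,2.6694) cross=23.201; C₋=(5.3543,-1.4143) cross=-23.201
  mode + wants cross > 0 → take C=(6.6310,2.6694) (cross=23.201)
ex = (C−B)/|BC| = (0.9980,-0.0630); ey = (0.0630,0.9980)
P = B + 2.82·ex + -3.35·ey = (0.2523,-0.2848)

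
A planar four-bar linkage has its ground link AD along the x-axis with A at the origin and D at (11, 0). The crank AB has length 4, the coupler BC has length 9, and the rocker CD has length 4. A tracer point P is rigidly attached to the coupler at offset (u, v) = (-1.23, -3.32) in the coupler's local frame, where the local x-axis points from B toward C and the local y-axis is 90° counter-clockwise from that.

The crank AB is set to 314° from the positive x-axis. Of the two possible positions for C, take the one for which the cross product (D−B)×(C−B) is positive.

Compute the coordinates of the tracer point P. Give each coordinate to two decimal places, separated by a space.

4.27 -6.09

A=(0,0), D=(11.00,0)
B = A + 4.00·(cos314°, sin314°) = (2.7786, -2.8774)
|BD| = 8.7103
circle(B,9.00) ∩ circle(D,4.00): a=8.0864, h=3.9510
  candidates: C₊=(9.1059,3.5231) cross=34.415; C₋=(11.7162,-3.9354) cross=-34.415
  mode + wants cross > 0 → take C=(9.1059,3.5231) (cross=34.415)
ex = (C−B)/|BC| = (0.7030,0.7112); ey = (-0.7112,0.7030)
P = B + -1.23·ex + -3.32·ey = (4.2750,-6.0861)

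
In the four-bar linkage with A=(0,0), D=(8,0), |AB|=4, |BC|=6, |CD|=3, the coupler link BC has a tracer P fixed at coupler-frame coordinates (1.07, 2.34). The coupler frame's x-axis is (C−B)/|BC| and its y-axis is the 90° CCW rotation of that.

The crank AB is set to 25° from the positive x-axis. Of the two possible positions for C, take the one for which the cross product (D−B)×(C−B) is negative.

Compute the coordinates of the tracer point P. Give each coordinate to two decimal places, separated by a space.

6.11 2.35

A=(0,0), D=(8.00,0)
B = A + 4.00·(cos25°, sin25°) = (3.6252, 1.6905)
|BD| = 4.6900
circle(B,6.00) ∩ circle(D,3.00): a=5.2235, h=2.9522
  candidates: C₊=(9.5617,2.5615) cross=13.846; C₋=(7.4335,-2.9460) cross=-13.846
  mode - wants cross < 0 → take C=(7.4335,-2.9460) (cross=-13.846)
ex = (C−B)/|BC| = (0.6347,-0.7727); ey = (0.7727,0.6347)
P = B + 1.07·ex + 2.34·ey = (6.1126,2.3489)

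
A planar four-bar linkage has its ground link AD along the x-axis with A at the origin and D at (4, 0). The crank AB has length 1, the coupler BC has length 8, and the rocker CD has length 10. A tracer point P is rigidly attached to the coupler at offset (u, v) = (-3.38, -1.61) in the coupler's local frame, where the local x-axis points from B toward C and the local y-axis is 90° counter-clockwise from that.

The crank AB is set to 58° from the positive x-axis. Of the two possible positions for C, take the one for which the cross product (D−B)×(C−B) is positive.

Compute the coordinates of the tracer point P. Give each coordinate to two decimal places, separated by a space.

A=(0,0), D=(4.00,0)
B = A + 1.00·(cos58°, sin58°) = (0.5299, 0.8480)
|BD| = 3.5722
circle(B,8.00) ∩ circle(D,10.00): a=-3.2528, h=7.3088
  candidates: C₊=(-0.8948,8.7202) cross=26.109; C₋=(-4.3650,-5.4796) cross=-26.109
  mode + wants cross > 0 → take C=(-0.8948,8.7202) (cross=26.109)
ex = (C−B)/|BC| = (-0.1781,0.9840); ey = (-0.9840,-0.1781)
P = B + -3.38·ex + -1.61·ey = (2.7161,-2.1912)

2.72 -2.19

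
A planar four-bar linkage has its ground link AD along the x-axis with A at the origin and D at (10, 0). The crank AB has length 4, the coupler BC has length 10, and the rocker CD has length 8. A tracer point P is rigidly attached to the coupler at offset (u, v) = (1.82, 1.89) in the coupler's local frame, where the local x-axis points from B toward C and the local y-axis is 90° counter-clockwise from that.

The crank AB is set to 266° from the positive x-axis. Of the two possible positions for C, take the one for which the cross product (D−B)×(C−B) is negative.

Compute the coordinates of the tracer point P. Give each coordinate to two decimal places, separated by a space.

2.14 -2.97

A=(0,0), D=(10.00,0)
B = A + 4.00·(cos266°, sin266°) = (-0.2790, -3.9903)
|BD| = 11.0264
circle(B,10.00) ∩ circle(D,8.00): a=7.1456, h=6.9957
  candidates: C₊=(3.8507,5.1172) cross=77.137; C₋=(8.9139,-7.9259) cross=-77.137
  mode - wants cross < 0 → take C=(8.9139,-7.9259) (cross=-77.137)
ex = (C−B)/|BC| = (0.9193,-0.3936); ey = (0.3936,0.9193)
P = B + 1.82·ex + 1.89·ey = (2.1379,-2.9691)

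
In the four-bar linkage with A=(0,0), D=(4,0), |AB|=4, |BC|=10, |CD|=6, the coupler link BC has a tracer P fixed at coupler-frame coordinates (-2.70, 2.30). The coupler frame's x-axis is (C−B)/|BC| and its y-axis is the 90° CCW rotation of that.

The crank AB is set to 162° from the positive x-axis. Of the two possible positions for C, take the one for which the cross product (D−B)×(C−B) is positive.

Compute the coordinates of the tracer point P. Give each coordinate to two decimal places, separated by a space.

-7.27 2.01

A=(0,0), D=(4.00,0)
B = A + 4.00·(cos162°, sin162°) = (-3.8042, 1.2361)
|BD| = 7.9015
circle(B,10.00) ∩ circle(D,6.00): a=8.0006, h=5.9992
  candidates: C₊=(5.0364,5.9098) cross=47.403; C₋=(3.1594,-5.9408) cross=-47.403
  mode + wants cross > 0 → take C=(5.0364,5.9098) (cross=47.403)
ex = (C−B)/|BC| = (0.8841,0.4674); ey = (-0.4674,0.8841)
P = B + -2.70·ex + 2.30·ey = (-7.2661,2.0075)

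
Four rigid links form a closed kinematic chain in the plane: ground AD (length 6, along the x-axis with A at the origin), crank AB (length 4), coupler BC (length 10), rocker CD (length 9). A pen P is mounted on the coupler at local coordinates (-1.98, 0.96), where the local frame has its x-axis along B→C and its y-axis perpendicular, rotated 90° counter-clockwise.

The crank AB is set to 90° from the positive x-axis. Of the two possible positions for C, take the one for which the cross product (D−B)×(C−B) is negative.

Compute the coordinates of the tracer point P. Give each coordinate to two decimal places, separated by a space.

1.10 5.90

A=(0,0), D=(6.00,0)
B = A + 4.00·(cos90°, sin90°) = (0.0000, 4.0000)
|BD| = 7.2111
circle(B,10.00) ∩ circle(D,9.00): a=4.9230, h=8.7043
  candidates: C₊=(8.9244,8.5116) cross=62.767; C₋=(-0.7321,-5.9732) cross=-62.767
  mode - wants cross < 0 → take C=(-0.7321,-5.9732) (cross=-62.767)
ex = (C−B)/|BC| = (-0.0732,-0.9973); ey = (0.9973,-0.0732)
P = B + -1.98·ex + 0.96·ey = (1.1024,5.9044)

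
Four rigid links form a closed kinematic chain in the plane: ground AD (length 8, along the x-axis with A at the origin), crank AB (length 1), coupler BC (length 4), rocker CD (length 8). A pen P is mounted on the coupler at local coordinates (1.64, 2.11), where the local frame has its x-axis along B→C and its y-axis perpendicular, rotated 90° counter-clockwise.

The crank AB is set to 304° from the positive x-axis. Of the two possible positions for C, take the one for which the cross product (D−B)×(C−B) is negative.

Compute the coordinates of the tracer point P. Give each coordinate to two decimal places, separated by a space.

3.00 -1.91

A=(0,0), D=(8.00,0)
B = A + 1.00·(cos304°, sin304°) = (0.5592, -0.8290)
|BD| = 7.4868
circle(B,4.00) ∩ circle(D,8.00): a=0.5378, h=3.9637
  candidates: C₊=(0.6548,3.1698) cross=29.675; C₋=(1.5326,-4.7088) cross=-29.675
  mode - wants cross < 0 → take C=(1.5326,-4.7088) (cross=-29.675)
ex = (C−B)/|BC| = (0.2434,-0.9699); ey = (0.9699,0.2434)
P = B + 1.64·ex + 2.11·ey = (3.0049,-1.9063)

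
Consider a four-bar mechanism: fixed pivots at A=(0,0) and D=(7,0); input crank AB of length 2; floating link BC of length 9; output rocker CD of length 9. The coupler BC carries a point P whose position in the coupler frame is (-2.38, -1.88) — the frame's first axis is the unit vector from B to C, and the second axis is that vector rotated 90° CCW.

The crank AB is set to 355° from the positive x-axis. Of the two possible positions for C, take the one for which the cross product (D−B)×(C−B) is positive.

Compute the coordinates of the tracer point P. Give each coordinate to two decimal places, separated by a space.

A=(0,0), D=(7.00,0)
B = A + 2.00·(cos355°, sin355°) = (1.9924, -0.1743)
|BD| = 5.0106
circle(B,9.00) ∩ circle(D,9.00): a=2.5053, h=8.6443
  candidates: C₊=(4.1955,8.5519) cross=43.313; C₋=(4.7969,-8.7262) cross=-43.313
  mode + wants cross > 0 → take C=(4.1955,8.5519) (cross=43.313)
ex = (C−B)/|BC| = (0.2448,0.9696); ey = (-0.9696,0.2448)
P = B + -2.38·ex + -1.88·ey = (3.2326,-2.9421)

3.23 -2.94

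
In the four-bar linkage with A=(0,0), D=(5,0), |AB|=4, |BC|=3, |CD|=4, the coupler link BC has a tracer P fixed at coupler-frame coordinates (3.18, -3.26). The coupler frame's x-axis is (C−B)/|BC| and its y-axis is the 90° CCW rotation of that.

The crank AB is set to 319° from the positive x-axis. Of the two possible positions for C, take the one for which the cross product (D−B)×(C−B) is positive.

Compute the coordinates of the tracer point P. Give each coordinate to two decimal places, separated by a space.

A=(0,0), D=(5.00,0)
B = A + 4.00·(cos319°, sin319°) = (3.0188, -2.6242)
|BD| = 3.2881
circle(B,3.00) ∩ circle(D,4.00): a=0.5796, h=2.9435
  candidates: C₊=(1.0189,-0.3881) cross=9.678; C₋=(5.7173,-3.9352) cross=-9.678
  mode + wants cross > 0 → take C=(1.0189,-0.3881) (cross=9.678)
ex = (C−B)/|BC| = (-0.6667,0.7454); ey = (-0.7454,-0.6667)
P = B + 3.18·ex + -3.26·ey = (3.3288,1.9193)

3.33 1.92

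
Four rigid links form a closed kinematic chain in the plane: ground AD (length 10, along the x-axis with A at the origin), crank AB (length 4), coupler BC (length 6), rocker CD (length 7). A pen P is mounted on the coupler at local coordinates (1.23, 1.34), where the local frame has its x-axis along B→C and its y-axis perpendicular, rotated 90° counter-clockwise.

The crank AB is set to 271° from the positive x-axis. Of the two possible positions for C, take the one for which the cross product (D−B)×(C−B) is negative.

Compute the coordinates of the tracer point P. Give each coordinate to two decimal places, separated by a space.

1.62 -3.04

A=(0,0), D=(10.00,0)
B = A + 4.00·(cos271°, sin271°) = (0.0698, -3.9994)
|BD| = 10.7053
circle(B,6.00) ∩ circle(D,7.00): a=4.7455, h=3.6716
  candidates: C₊=(3.1000,1.1792) cross=39.305; C₋=(5.8433,-5.6323) cross=-39.305
  mode - wants cross < 0 → take C=(5.8433,-5.6323) (cross=-39.305)
ex = (C−B)/|BC| = (0.9623,-0.2721); ey = (0.2721,0.9623)
P = B + 1.23·ex + 1.34·ey = (1.6181,-3.0447)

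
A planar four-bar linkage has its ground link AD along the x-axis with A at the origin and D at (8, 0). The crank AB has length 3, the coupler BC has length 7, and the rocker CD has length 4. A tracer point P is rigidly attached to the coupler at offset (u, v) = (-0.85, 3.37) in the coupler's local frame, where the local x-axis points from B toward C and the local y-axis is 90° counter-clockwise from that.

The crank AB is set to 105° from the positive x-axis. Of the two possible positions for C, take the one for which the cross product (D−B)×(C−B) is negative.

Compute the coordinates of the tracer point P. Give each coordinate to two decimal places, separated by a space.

A=(0,0), D=(8.00,0)
B = A + 3.00·(cos105°, sin105°) = (-0.7765, 2.8978)
|BD| = 9.2425
circle(B,7.00) ∩ circle(D,4.00): a=6.4065, h=2.8208
  candidates: C₊=(6.1914,3.5678) cross=26.071; C₋=(4.4226,-1.7894) cross=-26.071
  mode - wants cross < 0 → take C=(4.4226,-1.7894) (cross=-26.071)
ex = (C−B)/|BC| = (0.7427,-0.6696); ey = (0.6696,0.7427)
P = B + -0.85·ex + 3.37·ey = (0.8488,5.9699)

0.85 5.97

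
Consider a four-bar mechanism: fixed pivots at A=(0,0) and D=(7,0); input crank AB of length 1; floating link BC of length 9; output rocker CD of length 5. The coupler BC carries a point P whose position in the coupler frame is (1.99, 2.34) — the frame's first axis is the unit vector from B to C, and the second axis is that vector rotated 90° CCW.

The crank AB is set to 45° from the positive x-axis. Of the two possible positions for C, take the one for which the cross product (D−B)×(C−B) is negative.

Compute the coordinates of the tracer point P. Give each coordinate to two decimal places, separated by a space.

A=(0,0), D=(7.00,0)
B = A + 1.00·(cos45°, sin45°) = (0.7071, 0.7071)
|BD| = 6.3325
circle(B,9.00) ∩ circle(D,5.00): a=7.5879, h=4.8398
  candidates: C₊=(8.7880,4.6694) cross=30.648; C₋=(7.7071,-4.9497) cross=-30.648
  mode - wants cross < 0 → take C=(7.7071,-4.9497) (cross=-30.648)
ex = (C−B)/|BC| = (0.7778,-0.6285); ey = (0.6285,0.7778)
P = B + 1.99·ex + 2.34·ey = (3.7257,1.2763)

3.73 1.28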